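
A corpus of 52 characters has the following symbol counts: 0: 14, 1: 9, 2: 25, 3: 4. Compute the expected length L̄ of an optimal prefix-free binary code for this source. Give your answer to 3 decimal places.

Probabilities are the counts divided by 52.
Repeatedly combine the two least-probable nodes; the expected code length is the sum of the merged weights.
merge 1/13 + 9/52 → 1/4
merge 1/4 + 7/26 → 27/52
merge 25/52 + 27/52 → 1
L = 1/4 + 27/52 + 1 = 23/13 ≈ 1.769 bits/symbol.

1.769 bits/symbol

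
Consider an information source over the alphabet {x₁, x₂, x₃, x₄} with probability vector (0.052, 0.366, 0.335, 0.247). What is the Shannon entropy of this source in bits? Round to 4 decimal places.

H = −Σ pᵢ log₂ pᵢ.
−0.052·log₂(0.052) = 0.2218
−0.366·log₂(0.366) = 0.5307
−0.335·log₂(0.335) = 0.5286
−0.247·log₂(0.247) = 0.4983
Sum ≈ 1.7794 → 1.7794 bits.

1.7794 bits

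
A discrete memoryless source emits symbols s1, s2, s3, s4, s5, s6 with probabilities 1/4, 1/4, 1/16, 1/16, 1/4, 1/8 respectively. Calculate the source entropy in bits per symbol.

Each probability is a power of 1/2, so log₂(1/p) is an integer.
H = Σ p·log₂(1/p) = 1/4·2 + 1/4·2 + 1/16·4 + 1/16·4 + 1/4·2 + 1/8·3 = 2.375 bits.

2.375 bits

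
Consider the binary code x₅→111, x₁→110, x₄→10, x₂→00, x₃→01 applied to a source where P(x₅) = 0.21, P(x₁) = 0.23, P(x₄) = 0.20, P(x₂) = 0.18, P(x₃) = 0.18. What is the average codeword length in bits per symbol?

L̄ = Σ pᵢ·ℓᵢ = 0.21·3 + 0.23·3 + 0.20·2 + 0.18·2 + 0.18·2 = 2.44 bits/symbol.

2.44 bits/symbol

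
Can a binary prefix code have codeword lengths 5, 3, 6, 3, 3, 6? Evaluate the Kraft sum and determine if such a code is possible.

0.4375; yes

With common denominator 2^6 = 64: Σ 2^(−ℓᵢ) = 2/64 + 8/64 + 1/64 + 8/64 + 8/64 + 1/64 = 28/64 = 0.4375.
Kraft's inequality requires Σ ≤ 1; here Σ = 0.4375 ≤ 1, so such a prefix code exists.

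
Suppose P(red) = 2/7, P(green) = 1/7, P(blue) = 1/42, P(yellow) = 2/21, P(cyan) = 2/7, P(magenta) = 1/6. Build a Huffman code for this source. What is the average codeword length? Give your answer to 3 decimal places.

Repeatedly combine the two least-probable nodes; the expected code length is the sum of the merged weights.
merge 1/42 + 2/21 → 5/42
merge 5/42 + 1/7 → 11/42
merge 1/6 + 11/42 → 3/7
merge 2/7 + 2/7 → 4/7
merge 3/7 + 4/7 → 1
L = 5/42 + 11/42 + 3/7 + 4/7 + 1 = 50/21 ≈ 2.381 bits/symbol.

2.381 bits/symbol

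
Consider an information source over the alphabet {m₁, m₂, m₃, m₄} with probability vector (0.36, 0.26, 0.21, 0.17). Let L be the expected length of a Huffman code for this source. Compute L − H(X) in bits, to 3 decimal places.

0.057 bits

Entropy H = −Σ p log₂ p ≈ 1.9433 bits.
Huffman merges: 17/100+21/100→19/50; 13/50+9/25→31/50; 19/50+31/50→1. L = 2 ≈ 2.0000.
L − H = 2.0000 − 1.9433 = 0.057 bits.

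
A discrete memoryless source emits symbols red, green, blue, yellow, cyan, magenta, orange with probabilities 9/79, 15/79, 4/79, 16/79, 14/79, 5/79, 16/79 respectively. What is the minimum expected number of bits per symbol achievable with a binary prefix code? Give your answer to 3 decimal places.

2.709 bits/symbol

Repeatedly combine the two least-probable nodes; the expected code length is the sum of the merged weights.
merge 4/79 + 5/79 → 9/79
merge 9/79 + 9/79 → 18/79
merge 14/79 + 15/79 → 29/79
merge 16/79 + 16/79 → 32/79
merge 18/79 + 29/79 → 47/79
merge 32/79 + 47/79 → 1
L = 9/79 + 18/79 + 29/79 + 32/79 + 47/79 + 1 = 214/79 ≈ 2.709 bits/symbol.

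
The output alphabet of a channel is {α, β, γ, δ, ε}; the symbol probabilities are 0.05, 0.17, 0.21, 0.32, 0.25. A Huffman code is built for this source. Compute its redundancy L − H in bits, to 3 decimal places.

0.070 bits

Entropy H = −Σ p log₂ p ≈ 2.1495 bits.
Huffman merges: 1/20+17/100→11/50; 21/100+11/50→43/100; 1/4+8/25→57/100; 43/100+57/100→1. L = 111/50 ≈ 2.2200.
L − H = 2.2200 − 2.1495 = 0.070 bits.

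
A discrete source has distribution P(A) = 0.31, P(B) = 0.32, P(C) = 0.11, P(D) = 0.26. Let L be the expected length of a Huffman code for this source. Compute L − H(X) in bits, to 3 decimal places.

0.095 bits

Entropy H = −Σ p log₂ p ≈ 1.9054 bits.
Huffman merges: 11/100+13/50→37/100; 31/100+8/25→63/100; 37/100+63/100→1. L = 2 ≈ 2.0000.
L − H = 2.0000 − 1.9054 = 0.095 bits.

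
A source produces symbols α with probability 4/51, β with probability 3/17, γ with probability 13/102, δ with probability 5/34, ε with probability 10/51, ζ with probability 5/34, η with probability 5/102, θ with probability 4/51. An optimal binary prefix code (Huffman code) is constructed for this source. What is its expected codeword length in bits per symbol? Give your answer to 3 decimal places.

2.931 bits/symbol

Repeatedly combine the two least-probable nodes; the expected code length is the sum of the merged weights.
merge 5/102 + 4/51 → 13/102
merge 4/51 + 13/102 → 7/34
merge 13/102 + 5/34 → 14/51
merge 5/34 + 3/17 → 11/34
merge 10/51 + 7/34 → 41/102
merge 14/51 + 11/34 → 61/102
merge 41/102 + 61/102 → 1
L = 13/102 + 7/34 + 14/51 + 11/34 + 41/102 + 61/102 + 1 = 299/102 ≈ 2.931 bits/symbol.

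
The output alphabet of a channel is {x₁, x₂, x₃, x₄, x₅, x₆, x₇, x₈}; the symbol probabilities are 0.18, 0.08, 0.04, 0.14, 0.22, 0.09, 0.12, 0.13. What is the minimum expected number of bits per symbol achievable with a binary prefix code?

Repeatedly combine the two least-probable nodes; the expected code length is the sum of the merged weights.
merge 1/25 + 2/25 → 3/25
merge 9/100 + 3/25 → 21/100
merge 3/25 + 13/100 → 1/4
merge 7/50 + 9/50 → 8/25
merge 21/100 + 11/50 → 43/100
merge 1/4 + 8/25 → 57/100
merge 43/100 + 57/100 → 1
L = 3/25 + 21/100 + 1/4 + 8/25 + 43/100 + 57/100 + 1 = 29/10 = 2.9 bits/symbol.

2.9 bits/symbol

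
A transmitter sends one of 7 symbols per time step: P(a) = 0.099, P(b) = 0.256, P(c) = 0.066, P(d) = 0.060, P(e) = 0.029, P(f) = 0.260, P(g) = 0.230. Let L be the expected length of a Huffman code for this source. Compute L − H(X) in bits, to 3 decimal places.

Entropy H = −Σ p log₂ p ≈ 2.4770 bits.
Huffman merges: 29/1000+3/50→89/1000; 33/500+89/1000→31/200; 99/1000+31/200→127/500; 23/100+127/500→121/250; 32/125+13/50→129/250; 121/250+129/250→1. L = 1249/500 ≈ 2.4980.
L − H = 2.4980 − 2.4770 = 0.021 bits.

0.021 bits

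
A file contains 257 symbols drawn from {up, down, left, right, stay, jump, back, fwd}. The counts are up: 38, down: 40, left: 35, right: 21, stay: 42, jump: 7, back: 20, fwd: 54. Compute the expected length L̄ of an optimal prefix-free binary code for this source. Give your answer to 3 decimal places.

Probabilities are the counts divided by 257.
Repeatedly combine the two least-probable nodes; the expected code length is the sum of the merged weights.
merge 7/257 + 20/257 → 27/257
merge 21/257 + 27/257 → 48/257
merge 35/257 + 38/257 → 73/257
merge 40/257 + 42/257 → 82/257
merge 48/257 + 54/257 → 102/257
merge 73/257 + 82/257 → 155/257
merge 102/257 + 155/257 → 1
L = 27/257 + 48/257 + 73/257 + 82/257 + 102/257 + 155/257 + 1 = 744/257 ≈ 2.895 bits/symbol.

2.895 bits/symbol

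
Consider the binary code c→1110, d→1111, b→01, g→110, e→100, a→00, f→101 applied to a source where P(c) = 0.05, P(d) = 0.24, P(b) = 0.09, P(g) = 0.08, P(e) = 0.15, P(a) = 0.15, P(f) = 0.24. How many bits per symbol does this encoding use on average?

L̄ = Σ pᵢ·ℓᵢ = 0.05·4 + 0.24·4 + 0.09·2 + 0.08·3 + 0.15·3 + 0.15·2 + 0.24·3 = 3.05 bits/symbol.

3.05 bits/symbol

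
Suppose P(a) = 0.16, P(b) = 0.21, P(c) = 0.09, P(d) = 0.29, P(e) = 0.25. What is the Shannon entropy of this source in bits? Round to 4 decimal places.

2.2264 bits

H = −Σ pᵢ log₂ pᵢ.
−0.16·log₂(0.16) = 0.4230
−0.21·log₂(0.21) = 0.4728
−0.09·log₂(0.09) = 0.3127
−0.29·log₂(0.29) = 0.5179
−0.25·log₂(0.25) = 0.5000
Sum ≈ 2.2264 → 2.2264 bits.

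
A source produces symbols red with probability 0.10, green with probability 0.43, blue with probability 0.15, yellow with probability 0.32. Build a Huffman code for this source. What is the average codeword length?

1.82 bits/symbol

Repeatedly combine the two least-probable nodes; the expected code length is the sum of the merged weights.
merge 1/10 + 3/20 → 1/4
merge 1/4 + 8/25 → 57/100
merge 43/100 + 57/100 → 1
L = 1/4 + 57/100 + 1 = 91/50 = 1.82 bits/symbol.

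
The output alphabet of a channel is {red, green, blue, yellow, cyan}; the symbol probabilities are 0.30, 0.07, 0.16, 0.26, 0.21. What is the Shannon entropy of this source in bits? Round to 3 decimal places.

2.191 bits

H = −Σ pᵢ log₂ pᵢ.
−0.30·log₂(0.30) = 0.5211
−0.07·log₂(0.07) = 0.2686
−0.16·log₂(0.16) = 0.4230
−0.26·log₂(0.26) = 0.5053
−0.21·log₂(0.21) = 0.4728
Sum ≈ 2.1908 → 2.191 bits.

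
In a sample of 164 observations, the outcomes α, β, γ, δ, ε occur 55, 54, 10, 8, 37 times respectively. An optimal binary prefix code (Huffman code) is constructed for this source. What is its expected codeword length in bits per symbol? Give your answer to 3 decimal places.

2.110 bits/symbol

Probabilities are the counts divided by 164.
Repeatedly combine the two least-probable nodes; the expected code length is the sum of the merged weights.
merge 2/41 + 5/82 → 9/82
merge 9/82 + 37/164 → 55/164
merge 27/82 + 55/164 → 109/164
merge 55/164 + 109/164 → 1
L = 9/82 + 55/164 + 109/164 + 1 = 173/82 ≈ 2.110 bits/symbol.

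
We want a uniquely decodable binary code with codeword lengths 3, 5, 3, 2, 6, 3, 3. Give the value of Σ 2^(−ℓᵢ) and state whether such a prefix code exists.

With common denominator 2^6 = 64: Σ 2^(−ℓᵢ) = 8/64 + 2/64 + 8/64 + 16/64 + 1/64 + 8/64 + 8/64 = 51/64 = 0.796875.
Kraft's inequality requires Σ ≤ 1; here Σ = 0.796875 ≤ 1, so such a prefix code exists.

0.796875; yes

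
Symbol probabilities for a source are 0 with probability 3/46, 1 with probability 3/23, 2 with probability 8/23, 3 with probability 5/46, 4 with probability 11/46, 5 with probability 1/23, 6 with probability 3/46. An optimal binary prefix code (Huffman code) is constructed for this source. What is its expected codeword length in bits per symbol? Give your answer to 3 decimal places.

2.522 bits/symbol

Repeatedly combine the two least-probable nodes; the expected code length is the sum of the merged weights.
merge 1/23 + 3/46 → 5/46
merge 3/46 + 5/46 → 4/23
merge 5/46 + 3/23 → 11/46
merge 4/23 + 11/46 → 19/46
merge 11/46 + 8/23 → 27/46
merge 19/46 + 27/46 → 1
L = 5/46 + 4/23 + 11/46 + 19/46 + 27/46 + 1 = 58/23 ≈ 2.522 bits/symbol.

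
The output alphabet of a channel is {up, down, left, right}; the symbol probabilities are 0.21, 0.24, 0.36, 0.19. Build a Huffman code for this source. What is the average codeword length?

Repeatedly combine the two least-probable nodes; the expected code length is the sum of the merged weights.
merge 19/100 + 21/100 → 2/5
merge 6/25 + 9/25 → 3/5
merge 2/5 + 3/5 → 1
L = 2/5 + 3/5 + 1 = 2 bits/symbol.

2 bits/symbol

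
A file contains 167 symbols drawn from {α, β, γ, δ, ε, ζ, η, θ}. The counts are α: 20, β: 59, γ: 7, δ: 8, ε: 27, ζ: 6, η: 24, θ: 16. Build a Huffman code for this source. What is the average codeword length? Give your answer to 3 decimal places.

2.689 bits/symbol

Probabilities are the counts divided by 167.
Repeatedly combine the two least-probable nodes; the expected code length is the sum of the merged weights.
merge 6/167 + 7/167 → 13/167
merge 8/167 + 13/167 → 21/167
merge 16/167 + 20/167 → 36/167
merge 21/167 + 24/167 → 45/167
merge 27/167 + 36/167 → 63/167
merge 45/167 + 59/167 → 104/167
merge 63/167 + 104/167 → 1
L = 13/167 + 21/167 + 36/167 + 45/167 + 63/167 + 104/167 + 1 = 449/167 ≈ 2.689 bits/symbol.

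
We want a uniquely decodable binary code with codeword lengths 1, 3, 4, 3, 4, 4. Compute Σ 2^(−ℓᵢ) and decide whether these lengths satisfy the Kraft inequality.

0.9375; yes

With common denominator 2^4 = 16: Σ 2^(−ℓᵢ) = 8/16 + 2/16 + 1/16 + 2/16 + 1/16 + 1/16 = 15/16 = 0.9375.
Kraft's inequality requires Σ ≤ 1; here Σ = 0.9375 ≤ 1, so such a prefix code exists.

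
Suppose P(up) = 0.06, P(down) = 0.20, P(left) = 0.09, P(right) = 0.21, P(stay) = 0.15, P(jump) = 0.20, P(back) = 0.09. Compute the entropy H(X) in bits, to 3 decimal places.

2.681 bits

H = −Σ pᵢ log₂ pᵢ.
−0.06·log₂(0.06) = 0.2435
−0.20·log₂(0.20) = 0.4644
−0.09·log₂(0.09) = 0.3127
−0.21·log₂(0.21) = 0.4728
−0.15·log₂(0.15) = 0.4105
−0.20·log₂(0.20) = 0.4644
−0.09·log₂(0.09) = 0.3127
Sum ≈ 2.6810 → 2.681 bits.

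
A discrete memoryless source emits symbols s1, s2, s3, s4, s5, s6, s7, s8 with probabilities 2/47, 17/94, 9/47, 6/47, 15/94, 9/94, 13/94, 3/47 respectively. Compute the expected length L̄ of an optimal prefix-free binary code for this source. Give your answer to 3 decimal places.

2.915 bits/symbol

Repeatedly combine the two least-probable nodes; the expected code length is the sum of the merged weights.
merge 2/47 + 3/47 → 5/47
merge 9/94 + 5/47 → 19/94
merge 6/47 + 13/94 → 25/94
merge 15/94 + 17/94 → 16/47
merge 9/47 + 19/94 → 37/94
merge 25/94 + 16/47 → 57/94
merge 37/94 + 57/94 → 1
L = 5/47 + 19/94 + 25/94 + 16/47 + 37/94 + 57/94 + 1 = 137/47 ≈ 2.915 bits/symbol.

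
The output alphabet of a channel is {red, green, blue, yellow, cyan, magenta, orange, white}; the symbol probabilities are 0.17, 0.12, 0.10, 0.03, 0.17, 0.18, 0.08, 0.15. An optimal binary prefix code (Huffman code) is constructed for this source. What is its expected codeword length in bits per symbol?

2.93 bits/symbol

Repeatedly combine the two least-probable nodes; the expected code length is the sum of the merged weights.
merge 3/100 + 2/25 → 11/100
merge 1/10 + 11/100 → 21/100
merge 3/25 + 3/20 → 27/100
merge 17/100 + 17/100 → 17/50
merge 9/50 + 21/100 → 39/100
merge 27/100 + 17/50 → 61/100
merge 39/100 + 61/100 → 1
L = 11/100 + 21/100 + 27/100 + 17/50 + 39/100 + 61/100 + 1 = 293/100 = 2.93 bits/symbol.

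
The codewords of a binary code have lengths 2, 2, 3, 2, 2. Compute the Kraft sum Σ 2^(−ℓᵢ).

1.125

With common denominator 2^3 = 8: Σ 2^(−ℓᵢ) = 2/8 + 2/8 + 1/8 + 2/8 + 2/8 = 9/8 = 1.125.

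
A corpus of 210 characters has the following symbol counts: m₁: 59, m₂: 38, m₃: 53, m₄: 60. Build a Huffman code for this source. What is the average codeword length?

Probabilities are the counts divided by 210.
Repeatedly combine the two least-probable nodes; the expected code length is the sum of the merged weights.
merge 19/105 + 53/210 → 13/30
merge 59/210 + 2/7 → 17/30
merge 13/30 + 17/30 → 1
L = 13/30 + 17/30 + 1 = 2 bits/symbol.

2 bits/symbol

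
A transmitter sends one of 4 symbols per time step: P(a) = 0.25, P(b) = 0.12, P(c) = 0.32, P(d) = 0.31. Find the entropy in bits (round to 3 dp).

H = −Σ pᵢ log₂ pᵢ.
−0.25·log₂(0.25) = 0.5000
−0.12·log₂(0.12) = 0.3671
−0.32·log₂(0.32) = 0.5260
−0.31·log₂(0.31) = 0.5238
Sum ≈ 1.9169 → 1.917 bits.

1.917 bits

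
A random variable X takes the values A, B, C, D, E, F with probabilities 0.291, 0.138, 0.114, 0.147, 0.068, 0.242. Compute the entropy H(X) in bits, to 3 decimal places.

H = −Σ pᵢ log₂ pᵢ.
−0.291·log₂(0.291) = 0.5182
−0.138·log₂(0.138) = 0.3943
−0.114·log₂(0.114) = 0.3571
−0.147·log₂(0.147) = 0.4066
−0.068·log₂(0.068) = 0.2637
−0.242·log₂(0.242) = 0.4954
Sum ≈ 2.4354 → 2.435 bits.

2.435 bits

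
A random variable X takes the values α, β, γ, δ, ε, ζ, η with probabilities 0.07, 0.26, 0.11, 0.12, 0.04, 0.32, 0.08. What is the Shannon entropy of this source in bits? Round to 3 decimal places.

H = −Σ pᵢ log₂ pᵢ.
−0.07·log₂(0.07) = 0.2686
−0.26·log₂(0.26) = 0.5053
−0.11·log₂(0.11) = 0.3503
−0.12·log₂(0.12) = 0.3671
−0.04·log₂(0.04) = 0.1858
−0.32·log₂(0.32) = 0.5260
−0.08·log₂(0.08) = 0.2915
Sum ≈ 2.4945 → 2.494 bits.

2.494 bits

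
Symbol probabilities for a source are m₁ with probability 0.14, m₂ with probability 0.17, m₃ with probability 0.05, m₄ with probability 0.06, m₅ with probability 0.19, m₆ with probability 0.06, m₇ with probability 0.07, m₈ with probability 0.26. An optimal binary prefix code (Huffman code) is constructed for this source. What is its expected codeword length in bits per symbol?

Repeatedly combine the two least-probable nodes; the expected code length is the sum of the merged weights.
merge 1/20 + 3/50 → 11/100
merge 3/50 + 7/100 → 13/100
merge 11/100 + 13/100 → 6/25
merge 7/50 + 17/100 → 31/100
merge 19/100 + 6/25 → 43/100
merge 13/50 + 31/100 → 57/100
merge 43/100 + 57/100 → 1
L = 11/100 + 13/100 + 6/25 + 31/100 + 43/100 + 57/100 + 1 = 279/100 = 2.79 bits/symbol.

2.79 bits/symbol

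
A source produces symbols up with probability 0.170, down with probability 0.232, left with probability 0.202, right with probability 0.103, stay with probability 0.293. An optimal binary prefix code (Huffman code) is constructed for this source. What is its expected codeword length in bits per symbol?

2.273 bits/symbol

Repeatedly combine the two least-probable nodes; the expected code length is the sum of the merged weights.
merge 103/1000 + 17/100 → 273/1000
merge 101/500 + 29/125 → 217/500
merge 273/1000 + 293/1000 → 283/500
merge 217/500 + 283/500 → 1
L = 273/1000 + 217/500 + 283/500 + 1 = 2273/1000 = 2.273 bits/symbol.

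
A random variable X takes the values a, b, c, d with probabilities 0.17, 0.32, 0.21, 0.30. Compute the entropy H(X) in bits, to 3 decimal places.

H = −Σ pᵢ log₂ pᵢ.
−0.17·log₂(0.17) = 0.4346
−0.32·log₂(0.32) = 0.5260
−0.21·log₂(0.21) = 0.4728
−0.30·log₂(0.30) = 0.5211
Sum ≈ 1.9545 → 1.955 bits.

1.955 bits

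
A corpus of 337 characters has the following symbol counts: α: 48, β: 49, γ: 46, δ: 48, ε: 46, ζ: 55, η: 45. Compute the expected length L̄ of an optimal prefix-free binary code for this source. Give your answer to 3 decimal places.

Probabilities are the counts divided by 337.
Repeatedly combine the two least-probable nodes; the expected code length is the sum of the merged weights.
merge 45/337 + 46/337 → 91/337
merge 46/337 + 48/337 → 94/337
merge 48/337 + 49/337 → 97/337
merge 55/337 + 91/337 → 146/337
merge 94/337 + 97/337 → 191/337
merge 146/337 + 191/337 → 1
L = 91/337 + 94/337 + 97/337 + 146/337 + 191/337 + 1 = 956/337 ≈ 2.837 bits/symbol.

2.837 bits/symbol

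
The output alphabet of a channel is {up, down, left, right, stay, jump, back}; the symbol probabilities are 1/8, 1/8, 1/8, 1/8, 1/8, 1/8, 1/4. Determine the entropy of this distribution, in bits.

2.75 bits

Each probability is a power of 1/2, so log₂(1/p) is an integer.
H = Σ p·log₂(1/p) = 1/8·3 + 1/8·3 + 1/8·3 + 1/8·3 + 1/8·3 + 1/8·3 + 1/4·2 = 2.75 bits.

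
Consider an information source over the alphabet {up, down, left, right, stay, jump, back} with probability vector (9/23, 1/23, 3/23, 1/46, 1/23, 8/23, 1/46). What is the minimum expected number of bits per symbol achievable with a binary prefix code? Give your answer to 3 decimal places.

Repeatedly combine the two least-probable nodes; the expected code length is the sum of the merged weights.
merge 1/46 + 1/46 → 1/23
merge 1/23 + 1/23 → 2/23
merge 1/23 + 2/23 → 3/23
merge 3/23 + 3/23 → 6/23
merge 6/23 + 8/23 → 14/23
merge 9/23 + 14/23 → 1
L = 1/23 + 2/23 + 3/23 + 6/23 + 14/23 + 1 = 49/23 ≈ 2.130 bits/symbol.

2.130 bits/symbol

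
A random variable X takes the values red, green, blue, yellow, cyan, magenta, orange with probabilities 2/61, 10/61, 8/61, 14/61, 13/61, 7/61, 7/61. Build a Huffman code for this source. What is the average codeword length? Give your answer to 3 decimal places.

2.705 bits/symbol

Repeatedly combine the two least-probable nodes; the expected code length is the sum of the merged weights.
merge 2/61 + 7/61 → 9/61
merge 7/61 + 8/61 → 15/61
merge 9/61 + 10/61 → 19/61
merge 13/61 + 14/61 → 27/61
merge 15/61 + 19/61 → 34/61
merge 27/61 + 34/61 → 1
L = 9/61 + 15/61 + 19/61 + 27/61 + 34/61 + 1 = 165/61 ≈ 2.705 bits/symbol.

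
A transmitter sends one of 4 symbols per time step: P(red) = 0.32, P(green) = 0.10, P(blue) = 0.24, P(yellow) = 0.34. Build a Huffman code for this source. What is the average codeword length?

Repeatedly combine the two least-probable nodes; the expected code length is the sum of the merged weights.
merge 1/10 + 6/25 → 17/50
merge 8/25 + 17/50 → 33/50
merge 17/50 + 33/50 → 1
L = 17/50 + 33/50 + 1 = 2 bits/symbol.

2 bits/symbol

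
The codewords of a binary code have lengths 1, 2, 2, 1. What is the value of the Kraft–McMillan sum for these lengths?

1.5

With common denominator 2^2 = 4: Σ 2^(−ℓᵢ) = 2/4 + 1/4 + 1/4 + 2/4 = 6/4 = 1.5.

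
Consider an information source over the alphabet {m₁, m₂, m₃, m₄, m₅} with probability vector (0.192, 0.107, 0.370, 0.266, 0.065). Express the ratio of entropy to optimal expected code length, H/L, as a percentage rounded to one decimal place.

Entropy H = −Σ p log₂ p ≈ 2.0974 bits.
Huffman merges: 13/200+107/1000→43/250; 43/250+24/125→91/250; 133/500+91/250→63/100; 37/100+63/100→1. L = 1083/500 ≈ 2.1660.
Efficiency = H/L = 2.0974/2.1660 = 96.8%.

96.8%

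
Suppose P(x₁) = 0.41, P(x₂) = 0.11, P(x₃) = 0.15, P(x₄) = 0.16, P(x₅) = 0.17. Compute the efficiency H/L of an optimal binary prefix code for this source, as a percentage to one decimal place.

98.4%

Entropy H = −Σ p log₂ p ≈ 2.1458 bits.
Huffman merges: 11/100+3/20→13/50; 4/25+17/100→33/100; 13/50+33/100→59/100; 41/100+59/100→1. L = 109/50 ≈ 2.1800.
Efficiency = H/L = 2.1458/2.1800 = 98.4%.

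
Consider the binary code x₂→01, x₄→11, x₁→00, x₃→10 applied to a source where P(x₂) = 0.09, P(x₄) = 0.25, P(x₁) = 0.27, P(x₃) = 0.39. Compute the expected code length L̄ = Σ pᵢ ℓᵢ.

2 bits/symbol

L̄ = Σ pᵢ·ℓᵢ = 0.09·2 + 0.25·2 + 0.27·2 + 0.39·2 = 2 bits/symbol.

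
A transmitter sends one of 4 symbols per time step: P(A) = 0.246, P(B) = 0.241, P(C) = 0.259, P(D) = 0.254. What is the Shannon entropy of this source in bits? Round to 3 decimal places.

H = −Σ pᵢ log₂ pᵢ.
−0.246·log₂(0.246) = 0.4977
−0.241·log₂(0.241) = 0.4947
−0.259·log₂(0.259) = 0.5048
−0.254·log₂(0.254) = 0.5022
Sum ≈ 1.9994 → 1.999 bits.

1.999 bits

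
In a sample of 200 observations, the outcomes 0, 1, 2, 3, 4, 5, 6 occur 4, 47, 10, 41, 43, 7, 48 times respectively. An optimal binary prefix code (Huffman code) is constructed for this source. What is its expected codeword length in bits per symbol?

2.47 bits/symbol

Probabilities are the counts divided by 200.
Repeatedly combine the two least-probable nodes; the expected code length is the sum of the merged weights.
merge 1/50 + 7/200 → 11/200
merge 1/20 + 11/200 → 21/200
merge 21/200 + 41/200 → 31/100
merge 43/200 + 47/200 → 9/20
merge 6/25 + 31/100 → 11/20
merge 9/20 + 11/20 → 1
L = 11/200 + 21/200 + 31/100 + 9/20 + 11/20 + 1 = 247/100 = 2.47 bits/symbol.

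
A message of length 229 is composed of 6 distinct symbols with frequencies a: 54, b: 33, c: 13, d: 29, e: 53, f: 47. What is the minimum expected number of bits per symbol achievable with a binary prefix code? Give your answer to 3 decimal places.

Probabilities are the counts divided by 229.
Repeatedly combine the two least-probable nodes; the expected code length is the sum of the merged weights.
merge 13/229 + 29/229 → 42/229
merge 33/229 + 42/229 → 75/229
merge 47/229 + 53/229 → 100/229
merge 54/229 + 75/229 → 129/229
merge 100/229 + 129/229 → 1
L = 42/229 + 75/229 + 100/229 + 129/229 + 1 = 575/229 ≈ 2.511 bits/symbol.

2.511 bits/symbol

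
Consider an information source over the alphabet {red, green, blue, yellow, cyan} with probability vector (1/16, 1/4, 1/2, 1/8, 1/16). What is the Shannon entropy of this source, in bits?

1.875 bits

Each probability is a power of 1/2, so log₂(1/p) is an integer.
H = Σ p·log₂(1/p) = 1/16·4 + 1/4·2 + 1/2·1 + 1/8·3 + 1/16·4 = 1.875 bits.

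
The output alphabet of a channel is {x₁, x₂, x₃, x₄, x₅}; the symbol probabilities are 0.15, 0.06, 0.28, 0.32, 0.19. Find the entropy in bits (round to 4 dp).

H = −Σ pᵢ log₂ pᵢ.
−0.15·log₂(0.15) = 0.4105
−0.06·log₂(0.06) = 0.2435
−0.28·log₂(0.28) = 0.5142
−0.32·log₂(0.32) = 0.5260
−0.19·log₂(0.19) = 0.4552
Sum ≈ 2.1496 → 2.1496 bits.

2.1496 bits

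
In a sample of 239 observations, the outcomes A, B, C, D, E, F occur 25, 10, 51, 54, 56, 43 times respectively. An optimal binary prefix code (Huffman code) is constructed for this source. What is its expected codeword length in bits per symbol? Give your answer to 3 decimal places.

Probabilities are the counts divided by 239.
Repeatedly combine the two least-probable nodes; the expected code length is the sum of the merged weights.
merge 10/239 + 25/239 → 35/239
merge 35/239 + 43/239 → 78/239
merge 51/239 + 54/239 → 105/239
merge 56/239 + 78/239 → 134/239
merge 105/239 + 134/239 → 1
L = 35/239 + 78/239 + 105/239 + 134/239 + 1 = 591/239 ≈ 2.473 bits/symbol.

2.473 bits/symbol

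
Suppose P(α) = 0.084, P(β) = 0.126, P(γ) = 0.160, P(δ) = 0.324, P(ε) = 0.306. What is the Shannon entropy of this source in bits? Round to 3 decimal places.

H = −Σ pᵢ log₂ pᵢ.
−0.084·log₂(0.084) = 0.3002
−0.126·log₂(0.126) = 0.3766
−0.160·log₂(0.160) = 0.4230
−0.324·log₂(0.324) = 0.5268
−0.306·log₂(0.306) = 0.5228
Sum ≈ 2.1493 → 2.149 bits.

2.149 bits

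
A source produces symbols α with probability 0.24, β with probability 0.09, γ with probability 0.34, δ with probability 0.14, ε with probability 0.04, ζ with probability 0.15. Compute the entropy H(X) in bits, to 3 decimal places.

H = −Σ pᵢ log₂ pᵢ.
−0.24·log₂(0.24) = 0.4941
−0.09·log₂(0.09) = 0.3127
−0.34·log₂(0.34) = 0.5292
−0.14·log₂(0.14) = 0.3971
−0.04·log₂(0.04) = 0.1858
−0.15·log₂(0.15) = 0.4105
Sum ≈ 2.3294 → 2.329 bits.

2.329 bits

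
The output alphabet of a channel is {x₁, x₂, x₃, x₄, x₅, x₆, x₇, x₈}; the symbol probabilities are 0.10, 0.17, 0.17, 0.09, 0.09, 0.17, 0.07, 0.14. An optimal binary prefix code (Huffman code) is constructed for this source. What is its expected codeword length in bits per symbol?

Repeatedly combine the two least-probable nodes; the expected code length is the sum of the merged weights.
merge 7/100 + 9/100 → 4/25
merge 9/100 + 1/10 → 19/100
merge 7/50 + 4/25 → 3/10
merge 17/100 + 17/100 → 17/50
merge 17/100 + 19/100 → 9/25
merge 3/10 + 17/50 → 16/25
merge 9/25 + 16/25 → 1
L = 4/25 + 19/100 + 3/10 + 17/50 + 9/25 + 16/25 + 1 = 299/100 = 2.99 bits/symbol.

2.99 bits/symbol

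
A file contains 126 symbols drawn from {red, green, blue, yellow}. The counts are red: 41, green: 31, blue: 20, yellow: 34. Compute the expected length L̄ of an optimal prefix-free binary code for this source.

Probabilities are the counts divided by 126.
Repeatedly combine the two least-probable nodes; the expected code length is the sum of the merged weights.
merge 10/63 + 31/126 → 17/42
merge 17/63 + 41/126 → 25/42
merge 17/42 + 25/42 → 1
L = 17/42 + 25/42 + 1 = 2 bits/symbol.

2 bits/symbol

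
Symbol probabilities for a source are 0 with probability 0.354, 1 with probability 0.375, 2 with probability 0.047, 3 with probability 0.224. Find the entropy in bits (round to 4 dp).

H = −Σ pᵢ log₂ pᵢ.
−0.354·log₂(0.354) = 0.5304
−0.375·log₂(0.375) = 0.5306
−0.047·log₂(0.047) = 0.2073
−0.224·log₂(0.224) = 0.4835
Sum ≈ 1.7518 → 1.7518 bits.

1.7518 bits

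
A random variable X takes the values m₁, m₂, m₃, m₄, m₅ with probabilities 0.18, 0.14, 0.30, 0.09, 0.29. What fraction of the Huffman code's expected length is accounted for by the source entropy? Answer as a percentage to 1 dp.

98.4%

Entropy H = −Σ p log₂ p ≈ 2.1941 bits.
Huffman merges: 9/100+7/50→23/100; 9/50+23/100→41/100; 29/100+3/10→59/100; 41/100+59/100→1. L = 223/100 ≈ 2.2300.
Efficiency = H/L = 2.1941/2.2300 = 98.4%.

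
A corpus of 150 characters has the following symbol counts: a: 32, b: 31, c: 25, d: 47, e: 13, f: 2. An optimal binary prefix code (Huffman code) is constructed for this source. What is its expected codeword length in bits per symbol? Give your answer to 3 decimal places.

Probabilities are the counts divided by 150.
Repeatedly combine the two least-probable nodes; the expected code length is the sum of the merged weights.
merge 1/75 + 13/150 → 1/10
merge 1/10 + 1/6 → 4/15
merge 31/150 + 16/75 → 21/50
merge 4/15 + 47/150 → 29/50
merge 21/50 + 29/50 → 1
L = 1/10 + 4/15 + 21/50 + 29/50 + 1 = 71/30 ≈ 2.367 bits/symbol.

2.367 bits/symbol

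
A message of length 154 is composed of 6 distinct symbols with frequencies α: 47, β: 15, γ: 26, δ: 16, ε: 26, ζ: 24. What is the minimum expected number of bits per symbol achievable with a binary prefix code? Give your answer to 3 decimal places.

Probabilities are the counts divided by 154.
Repeatedly combine the two least-probable nodes; the expected code length is the sum of the merged weights.
merge 15/154 + 8/77 → 31/154
merge 12/77 + 13/77 → 25/77
merge 13/77 + 31/154 → 57/154
merge 47/154 + 25/77 → 97/154
merge 57/154 + 97/154 → 1
L = 31/154 + 25/77 + 57/154 + 97/154 + 1 = 389/154 ≈ 2.526 bits/symbol.

2.526 bits/symbol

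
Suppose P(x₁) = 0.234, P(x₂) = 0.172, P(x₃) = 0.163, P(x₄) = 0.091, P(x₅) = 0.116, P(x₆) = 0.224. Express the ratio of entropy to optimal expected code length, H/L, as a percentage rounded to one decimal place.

98.8%

Entropy H = −Σ p log₂ p ≈ 2.5124 bits.
Huffman merges: 91/1000+29/250→207/1000; 163/1000+43/250→67/200; 207/1000+28/125→431/1000; 117/500+67/200→569/1000; 431/1000+569/1000→1. L = 1271/500 ≈ 2.5420.
Efficiency = H/L = 2.5124/2.5420 = 98.8%.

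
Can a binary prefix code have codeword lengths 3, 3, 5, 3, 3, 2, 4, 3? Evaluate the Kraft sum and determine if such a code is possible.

0.96875; yes

With common denominator 2^5 = 32: Σ 2^(−ℓᵢ) = 4/32 + 4/32 + 1/32 + 4/32 + 4/32 + 8/32 + 2/32 + 4/32 = 31/32 = 0.96875.
Kraft's inequality requires Σ ≤ 1; here Σ = 0.96875 ≤ 1, so such a prefix code exists.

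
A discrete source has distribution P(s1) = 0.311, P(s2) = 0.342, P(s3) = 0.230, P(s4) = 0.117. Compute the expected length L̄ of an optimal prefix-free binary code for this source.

Repeatedly combine the two least-probable nodes; the expected code length is the sum of the merged weights.
merge 117/1000 + 23/100 → 347/1000
merge 311/1000 + 171/500 → 653/1000
merge 347/1000 + 653/1000 → 1
L = 347/1000 + 653/1000 + 1 = 2 bits/symbol.

2 bits/symbol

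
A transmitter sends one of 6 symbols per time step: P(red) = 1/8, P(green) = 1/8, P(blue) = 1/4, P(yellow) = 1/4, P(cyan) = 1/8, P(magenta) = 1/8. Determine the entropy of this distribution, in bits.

2.5 bits

Each probability is a power of 1/2, so log₂(1/p) is an integer.
H = Σ p·log₂(1/p) = 1/8·3 + 1/8·3 + 1/4·2 + 1/4·2 + 1/8·3 + 1/8·3 = 2.5 bits.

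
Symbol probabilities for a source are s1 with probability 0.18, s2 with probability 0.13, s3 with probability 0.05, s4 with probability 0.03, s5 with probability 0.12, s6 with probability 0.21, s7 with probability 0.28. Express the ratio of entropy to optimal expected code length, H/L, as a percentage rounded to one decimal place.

Entropy H = −Σ p log₂ p ≈ 2.5499 bits.
Huffman merges: 3/100+1/20→2/25; 2/25+3/25→1/5; 13/100+9/50→31/100; 1/5+21/100→41/100; 7/25+31/100→59/100; 41/100+59/100→1. L = 259/100 ≈ 2.5900.
Efficiency = H/L = 2.5499/2.5900 = 98.5%.

98.5%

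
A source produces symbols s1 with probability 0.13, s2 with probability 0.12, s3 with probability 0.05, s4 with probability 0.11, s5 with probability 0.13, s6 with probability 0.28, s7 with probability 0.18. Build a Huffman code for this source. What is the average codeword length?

2.7 bits/symbol

Repeatedly combine the two least-probable nodes; the expected code length is the sum of the merged weights.
merge 1/20 + 11/100 → 4/25
merge 3/25 + 13/100 → 1/4
merge 13/100 + 4/25 → 29/100
merge 9/50 + 1/4 → 43/100
merge 7/25 + 29/100 → 57/100
merge 43/100 + 57/100 → 1
L = 4/25 + 1/4 + 29/100 + 43/100 + 57/100 + 1 = 27/10 = 2.7 bits/symbol.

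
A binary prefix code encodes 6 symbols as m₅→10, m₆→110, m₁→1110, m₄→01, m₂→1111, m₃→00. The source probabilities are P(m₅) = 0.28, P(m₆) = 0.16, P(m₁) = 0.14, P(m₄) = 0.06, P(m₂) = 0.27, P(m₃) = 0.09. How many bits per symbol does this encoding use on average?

2.98 bits/symbol

L̄ = Σ pᵢ·ℓᵢ = 0.28·2 + 0.16·3 + 0.14·4 + 0.06·2 + 0.27·4 + 0.09·2 = 2.98 bits/symbol.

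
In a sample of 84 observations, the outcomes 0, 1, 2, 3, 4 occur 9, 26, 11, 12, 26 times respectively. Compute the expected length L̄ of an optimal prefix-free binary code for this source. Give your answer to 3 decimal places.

Probabilities are the counts divided by 84.
Repeatedly combine the two least-probable nodes; the expected code length is the sum of the merged weights.
merge 3/28 + 11/84 → 5/21
merge 1/7 + 5/21 → 8/21
merge 13/42 + 13/42 → 13/21
merge 8/21 + 13/21 → 1
L = 5/21 + 8/21 + 13/21 + 1 = 47/21 ≈ 2.238 bits/symbol.

2.238 bits/symbol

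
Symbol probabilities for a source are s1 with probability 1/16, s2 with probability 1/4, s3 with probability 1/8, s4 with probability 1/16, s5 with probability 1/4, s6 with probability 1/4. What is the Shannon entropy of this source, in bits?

Each probability is a power of 1/2, so log₂(1/p) is an integer.
H = Σ p·log₂(1/p) = 1/16·4 + 1/4·2 + 1/8·3 + 1/16·4 + 1/4·2 + 1/4·2 = 2.375 bits.

2.375 bits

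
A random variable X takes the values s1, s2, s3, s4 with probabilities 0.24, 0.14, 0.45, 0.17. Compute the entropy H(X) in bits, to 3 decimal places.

H = −Σ pᵢ log₂ pᵢ.
−0.24·log₂(0.24) = 0.4941
−0.14·log₂(0.14) = 0.3971
−0.45·log₂(0.45) = 0.5184
−0.17·log₂(0.17) = 0.4346
Sum ≈ 1.8442 → 1.844 bits.

1.844 bits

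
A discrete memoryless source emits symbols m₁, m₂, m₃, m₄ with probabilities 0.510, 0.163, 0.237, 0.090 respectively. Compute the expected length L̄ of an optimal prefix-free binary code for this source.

1.743 bits/symbol

Repeatedly combine the two least-probable nodes; the expected code length is the sum of the merged weights.
merge 9/100 + 163/1000 → 253/1000
merge 237/1000 + 253/1000 → 49/100
merge 49/100 + 51/100 → 1
L = 253/1000 + 49/100 + 1 = 1743/1000 = 1.743 bits/symbol.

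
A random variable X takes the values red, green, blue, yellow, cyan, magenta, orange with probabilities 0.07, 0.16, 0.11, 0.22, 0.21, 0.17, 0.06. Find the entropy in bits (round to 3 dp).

2.673 bits

H = −Σ pᵢ log₂ pᵢ.
−0.07·log₂(0.07) = 0.2686
−0.16·log₂(0.16) = 0.4230
−0.11·log₂(0.11) = 0.3503
−0.22·log₂(0.22) = 0.4806
−0.21·log₂(0.21) = 0.4728
−0.17·log₂(0.17) = 0.4346
−0.06·log₂(0.06) = 0.2435
Sum ≈ 2.6734 → 2.673 bits.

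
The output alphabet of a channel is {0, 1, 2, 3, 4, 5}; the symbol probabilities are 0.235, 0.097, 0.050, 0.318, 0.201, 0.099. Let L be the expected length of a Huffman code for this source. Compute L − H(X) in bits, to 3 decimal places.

0.038 bits

Entropy H = −Σ p log₂ p ≈ 2.3548 bits.
Huffman merges: 1/20+97/1000→147/1000; 99/1000+147/1000→123/500; 201/1000+47/200→109/250; 123/500+159/500→141/250; 109/250+141/250→1. L = 2393/1000 ≈ 2.3930.
L − H = 2.3930 − 2.3548 = 0.038 bits.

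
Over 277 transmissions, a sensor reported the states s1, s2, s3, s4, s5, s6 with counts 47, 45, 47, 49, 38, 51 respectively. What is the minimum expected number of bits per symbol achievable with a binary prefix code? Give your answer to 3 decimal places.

Probabilities are the counts divided by 277.
Repeatedly combine the two least-probable nodes; the expected code length is the sum of the merged weights.
merge 38/277 + 45/277 → 83/277
merge 47/277 + 47/277 → 94/277
merge 49/277 + 51/277 → 100/277
merge 83/277 + 94/277 → 177/277
merge 100/277 + 177/277 → 1
L = 83/277 + 94/277 + 100/277 + 177/277 + 1 = 731/277 ≈ 2.639 bits/symbol.

2.639 bits/symbol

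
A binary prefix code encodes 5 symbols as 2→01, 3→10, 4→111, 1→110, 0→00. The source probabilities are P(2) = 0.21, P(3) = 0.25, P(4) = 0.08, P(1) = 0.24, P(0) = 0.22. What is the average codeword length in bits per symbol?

2.32 bits/symbol

L̄ = Σ pᵢ·ℓᵢ = 0.21·2 + 0.25·2 + 0.08·3 + 0.24·3 + 0.22·2 = 2.32 bits/symbol.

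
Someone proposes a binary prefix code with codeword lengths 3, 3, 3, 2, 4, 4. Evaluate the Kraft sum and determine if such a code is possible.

0.75; yes

With common denominator 2^4 = 16: Σ 2^(−ℓᵢ) = 2/16 + 2/16 + 2/16 + 4/16 + 1/16 + 1/16 = 12/16 = 0.75.
Kraft's inequality requires Σ ≤ 1; here Σ = 0.75 ≤ 1, so such a prefix code exists.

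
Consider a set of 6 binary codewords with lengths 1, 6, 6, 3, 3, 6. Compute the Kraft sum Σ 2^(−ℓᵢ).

0.796875

With common denominator 2^6 = 64: Σ 2^(−ℓᵢ) = 32/64 + 1/64 + 1/64 + 8/64 + 8/64 + 1/64 = 51/64 = 0.796875.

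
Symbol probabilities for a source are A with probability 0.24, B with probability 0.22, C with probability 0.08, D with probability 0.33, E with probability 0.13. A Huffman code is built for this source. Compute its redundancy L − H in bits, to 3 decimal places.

Entropy H = −Σ p log₂ p ≈ 2.1767 bits.
Huffman merges: 2/25+13/100→21/100; 21/100+11/50→43/100; 6/25+33/100→57/100; 43/100+57/100→1. L = 221/100 ≈ 2.2100.
L − H = 2.2100 − 2.1767 = 0.033 bits.

0.033 bits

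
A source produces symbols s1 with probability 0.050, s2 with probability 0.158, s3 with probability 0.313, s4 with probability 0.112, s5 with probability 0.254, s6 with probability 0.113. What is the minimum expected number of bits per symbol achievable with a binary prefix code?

2.433 bits/symbol

Repeatedly combine the two least-probable nodes; the expected code length is the sum of the merged weights.
merge 1/20 + 14/125 → 81/500
merge 113/1000 + 79/500 → 271/1000
merge 81/500 + 127/500 → 52/125
merge 271/1000 + 313/1000 → 73/125
merge 52/125 + 73/125 → 1
L = 81/500 + 271/1000 + 52/125 + 73/125 + 1 = 2433/1000 = 2.433 bits/symbol.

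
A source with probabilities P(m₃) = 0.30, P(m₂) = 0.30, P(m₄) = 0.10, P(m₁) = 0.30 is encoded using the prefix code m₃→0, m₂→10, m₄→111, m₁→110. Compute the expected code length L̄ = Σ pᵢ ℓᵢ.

2.1 bits/symbol

L̄ = Σ pᵢ·ℓᵢ = 0.30·1 + 0.30·2 + 0.10·3 + 0.30·3 = 2.1 bits/symbol.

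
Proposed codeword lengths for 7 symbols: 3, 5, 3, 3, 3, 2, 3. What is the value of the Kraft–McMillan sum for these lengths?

0.90625

With common denominator 2^5 = 32: Σ 2^(−ℓᵢ) = 4/32 + 1/32 + 4/32 + 4/32 + 4/32 + 8/32 + 4/32 = 29/32 = 0.90625.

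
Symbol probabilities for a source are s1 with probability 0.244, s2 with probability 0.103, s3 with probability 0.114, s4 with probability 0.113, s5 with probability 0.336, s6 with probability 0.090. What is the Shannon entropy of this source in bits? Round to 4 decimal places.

2.3883 bits

H = −Σ pᵢ log₂ pᵢ.
−0.244·log₂(0.244) = 0.4966
−0.103·log₂(0.103) = 0.3378
−0.114·log₂(0.114) = 0.3571
−0.113·log₂(0.113) = 0.3555
−0.336·log₂(0.336) = 0.5287
−0.090·log₂(0.090) = 0.3127
Sum ≈ 2.3883 → 2.3883 bits.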